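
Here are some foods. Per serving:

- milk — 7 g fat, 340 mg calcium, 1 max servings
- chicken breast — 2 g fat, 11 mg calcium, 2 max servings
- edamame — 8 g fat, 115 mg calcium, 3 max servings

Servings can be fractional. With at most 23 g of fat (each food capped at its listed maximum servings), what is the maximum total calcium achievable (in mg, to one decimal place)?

Calcium per g fat: milk 48.57, edamame 14.38, chicken breast 5.5.
Take 1 serving of milk: uses 7 g fat, +340.0 mg calcium (running total 340.0 mg).
Take 2 servings of edamame: uses 16 g fat, +230.0 mg calcium (running total 570.0 mg).
Filling greedily by calcium-per-g fat is optimal for one linear limit, giving 570.0 mg.

570.0 mg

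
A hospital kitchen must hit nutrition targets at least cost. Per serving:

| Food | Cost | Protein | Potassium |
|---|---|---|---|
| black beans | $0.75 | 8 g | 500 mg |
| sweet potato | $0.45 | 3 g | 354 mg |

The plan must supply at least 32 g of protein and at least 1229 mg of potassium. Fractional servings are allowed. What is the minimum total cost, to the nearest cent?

$3.00

An LP optimum is at a vertex; with two nutrient constraints at most two foods are used. Check each candidate.
black beans only: max(32/8, 1229/500) = 4 servings → $3.00.
sweet potato only: max(32/3, 1229/354) = 10.67 servings → $4.80.
black beans + sweet potato: intersection lies outside the first quadrant.
Cheapest feasible corner: $3.00.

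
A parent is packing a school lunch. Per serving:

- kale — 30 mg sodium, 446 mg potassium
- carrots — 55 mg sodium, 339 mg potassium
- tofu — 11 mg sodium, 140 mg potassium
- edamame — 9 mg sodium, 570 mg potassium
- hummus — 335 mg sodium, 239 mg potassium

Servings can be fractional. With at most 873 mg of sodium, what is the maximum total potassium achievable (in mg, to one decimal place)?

Potassium per mg sodium: edamame 63.33, kale 14.87, tofu 12.73, carrots 6.164, hummus 0.7134.
With no serving limits, spend the whole sodium allowance on edamame: 873 mg / 9 mg × 570 mg = 55290.0 mg.

55290.0 mg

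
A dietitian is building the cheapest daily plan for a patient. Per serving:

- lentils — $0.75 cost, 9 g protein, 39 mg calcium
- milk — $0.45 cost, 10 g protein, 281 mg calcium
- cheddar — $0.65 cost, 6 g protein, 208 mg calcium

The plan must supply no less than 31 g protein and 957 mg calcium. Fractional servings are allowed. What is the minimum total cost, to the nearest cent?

$1.53

The cheapest plan sits at a corner of the feasible region — with two constraints it uses at most two foods.
lentils only: max(31/9, 957/39) = 24.54 servings → $18.40.
milk only: max(31/10, 957/281) = 3.406 servings → $1.53.
cheddar only: max(31/6, 957/208) = 5.167 servings → $3.36.
lentils + milk: the both-tight solution has a negative serving — not a feasible corner.
lentils + cheddar with both tight: 0.431 servings and 4.52 servings → $3.26.
milk + cheddar with both tight: 1.792 servings and 2.18 servings → $2.22.
Cheapest feasible corner: $1.53.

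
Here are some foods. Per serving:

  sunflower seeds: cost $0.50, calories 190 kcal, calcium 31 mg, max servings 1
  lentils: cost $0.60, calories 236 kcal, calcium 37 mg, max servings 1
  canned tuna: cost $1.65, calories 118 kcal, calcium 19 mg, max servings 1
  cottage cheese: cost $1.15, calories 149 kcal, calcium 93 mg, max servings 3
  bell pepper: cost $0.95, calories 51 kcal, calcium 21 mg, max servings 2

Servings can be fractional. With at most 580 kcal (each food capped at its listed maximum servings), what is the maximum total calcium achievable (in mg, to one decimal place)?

Calcium per kcal: cottage cheese 0.6242, bell pepper 0.4118, sunflower seeds 0.1632, canned tuna 0.161, lentils 0.1568.
Take 3 servings of cottage cheese: uses 447 kcal, +279.0 mg calcium (running total 279.0 mg).
Take 2 servings of bell pepper: uses 102 kcal, +42.0 mg calcium (running total 321.0 mg).
Take 0.1632 servings of sunflower seeds: uses 31 kcal, +5.1 mg calcium (running total 326.1 mg).
Filling greedily by calcium-per-kcal is optimal for one linear limit, giving 326.1 mg.

326.1 mg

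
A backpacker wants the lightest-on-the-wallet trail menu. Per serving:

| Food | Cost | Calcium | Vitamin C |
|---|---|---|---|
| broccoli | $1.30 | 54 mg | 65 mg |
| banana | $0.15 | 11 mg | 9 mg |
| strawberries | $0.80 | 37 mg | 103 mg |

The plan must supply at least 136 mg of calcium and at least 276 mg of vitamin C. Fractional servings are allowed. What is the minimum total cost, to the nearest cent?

$2.52

broccoli only: max(136/54, 276/65) = 4.246 servings → $5.52.
banana only: max(136/11, 276/9) = 30.67 servings → $4.60.
strawberries only: max(136/37, 276/103) = 3.676 servings → $2.94.
broccoli + banana with both targets exact would need a negative amount; discard.
broccoli + strawberries with both tight: 1.202 servings and 1.921 servings → $3.10.
banana + strawberries with both tight: 4.745 servings and 2.265 servings → $2.52.
Cheapest feasible corner: $2.52.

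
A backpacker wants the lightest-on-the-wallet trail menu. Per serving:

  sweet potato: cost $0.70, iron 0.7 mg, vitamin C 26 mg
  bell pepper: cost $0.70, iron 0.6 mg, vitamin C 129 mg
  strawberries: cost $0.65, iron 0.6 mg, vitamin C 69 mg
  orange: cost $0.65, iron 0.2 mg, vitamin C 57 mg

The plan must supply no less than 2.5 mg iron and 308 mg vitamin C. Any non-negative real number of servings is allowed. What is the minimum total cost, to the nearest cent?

A basic optimal solution has at most two foods positive. Try each food alone and each pair with both targets met exactly.
sweet potato only: max(2.5/0.7, 308/26) = 11.85 servings → $8.29.
bell pepper only: max(2.5/0.6, 308/129) = 4.167 servings → $2.92.
strawberries only: max(2.5/0.6, 308/69) = 4.464 servings → $2.90.
orange only: max(2.5/0.2, 308/57) = 12.5 servings → $8.12.
sweet potato + bell pepper with both tight: 1.843 servings and 2.016 servings → $2.70.
sweet potato + strawberries with both targets exact would need a negative amount; discard.
sweet potato + orange with both tight: 2.331 servings and 4.34 servings → $4.45.
bell pepper + strawberries with both tight: 0.3417 servings and 3.825 servings → $2.73.
bell pepper + orange with both targets exact would need a negative amount; discard.
strawberries + orange with both tight: 3.966 servings and 0.6029 servings → $2.97.
The minimum over all feasible corners is $2.70.

$2.70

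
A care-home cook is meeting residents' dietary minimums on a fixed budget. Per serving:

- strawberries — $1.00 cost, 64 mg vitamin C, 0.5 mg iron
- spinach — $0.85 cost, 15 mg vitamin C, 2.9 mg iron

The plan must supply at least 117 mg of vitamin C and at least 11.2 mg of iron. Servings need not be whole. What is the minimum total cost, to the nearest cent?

$4.10

With two linear requirements the optimum uses one or two foods; enumerate the corners.
strawberries only: max(117/64, 11.2/0.5) = 22.4 servings → $22.40.
spinach only: max(117/15, 11.2/2.9) = 7.8 servings → $6.63.
strawberries + spinach with both tight: 0.9618 servings and 3.696 servings → $4.10.
So the least-cost plan costs $4.10.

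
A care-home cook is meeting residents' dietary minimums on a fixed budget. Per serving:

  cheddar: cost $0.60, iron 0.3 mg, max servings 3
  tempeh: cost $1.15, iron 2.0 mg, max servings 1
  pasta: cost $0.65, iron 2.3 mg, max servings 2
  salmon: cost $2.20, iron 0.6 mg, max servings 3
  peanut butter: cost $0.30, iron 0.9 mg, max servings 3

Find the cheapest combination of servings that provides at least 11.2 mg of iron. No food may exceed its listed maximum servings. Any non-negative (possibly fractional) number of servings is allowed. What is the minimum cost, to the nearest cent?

$8.82

Cost per mg of iron: pasta $0.2826, peanut butter $0.3333, tempeh $0.5750, cheddar $2.0000, salmon $3.6667.
Take 2 servings of pasta: +4.6 mg iron for $1.30 (total $1.30, still need 6.6 mg).
Take 3 servings of peanut butter: +2.7 mg iron for $0.90 (total $2.20, still need 3.9 mg).
Take 1 serving of tempeh: +2.0 mg iron for $1.15 (total $3.35, still need 1.9 mg).
Take 3 servings of cheddar: +0.9 mg iron for $1.80 (total $5.15, still need 1.0 mg).
Take 1.667 servings of salmon: +1.0 mg iron for $3.67 (total $8.82, still need 0.0 mg).
Filling from the cheapest source first is optimal under one linear minimum: $8.82.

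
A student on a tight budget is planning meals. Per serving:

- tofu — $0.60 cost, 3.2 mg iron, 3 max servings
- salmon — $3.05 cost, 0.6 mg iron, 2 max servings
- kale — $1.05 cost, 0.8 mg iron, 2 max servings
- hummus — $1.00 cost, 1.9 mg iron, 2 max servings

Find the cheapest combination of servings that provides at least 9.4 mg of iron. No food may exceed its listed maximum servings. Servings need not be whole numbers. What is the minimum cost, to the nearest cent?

$1.76

Cost per mg of iron: tofu $0.1875, hummus $0.5263, kale $1.3125, salmon $5.0833.
Take 2.938 servings of tofu: +9.4 mg iron for $1.76 (total $1.76, still need 0.0 mg).
Filling from the cheapest source first is optimal under one linear minimum: $1.76.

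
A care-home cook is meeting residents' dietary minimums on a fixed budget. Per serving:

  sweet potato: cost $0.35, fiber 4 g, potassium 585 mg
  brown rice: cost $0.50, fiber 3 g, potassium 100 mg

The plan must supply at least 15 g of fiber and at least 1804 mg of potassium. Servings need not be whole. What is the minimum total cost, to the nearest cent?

$1.31

sweet potato only: max(15/4, 1804/585) = 3.75 servings → $1.31.
brown rice only: max(15/3, 1804/100) = 18.04 servings → $9.02.
sweet potato + brown rice with both tight: 2.887 servings and 1.151 servings → $1.59.
The minimum over all feasible corners is $1.31.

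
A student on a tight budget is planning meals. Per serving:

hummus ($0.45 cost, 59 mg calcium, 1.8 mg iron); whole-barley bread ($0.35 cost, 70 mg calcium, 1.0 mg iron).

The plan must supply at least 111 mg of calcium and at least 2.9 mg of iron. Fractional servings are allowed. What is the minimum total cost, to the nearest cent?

$0.77

A basic optimal solution has at most two foods positive. Try each food alone and each pair with both targets met exactly.
hummus only: max(111/59, 2.9/1.8) = 1.881 servings → $0.85.
whole-barley bread only: max(111/70, 2.9/1.0) = 2.9 servings → $1.01.
hummus + whole-barley bread with both tight: 1.373 servings and 0.4284 servings → $0.77.
The minimum over all feasible corners is $0.77.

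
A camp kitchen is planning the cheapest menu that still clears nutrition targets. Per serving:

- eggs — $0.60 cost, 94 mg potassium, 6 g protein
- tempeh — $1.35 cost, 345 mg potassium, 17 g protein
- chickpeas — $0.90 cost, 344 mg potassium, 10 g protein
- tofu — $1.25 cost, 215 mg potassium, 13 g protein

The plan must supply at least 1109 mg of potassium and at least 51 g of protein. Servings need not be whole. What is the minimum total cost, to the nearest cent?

Compare the cost at each extreme point of the feasible region.
eggs only: max(1109/94, 51/6) = 11.8 servings → $7.08.
tempeh only: max(1109/345, 51/17) = 3.214 servings → $4.34.
chickpeas only: max(1109/344, 51/10) = 5.1 servings → $4.59.
tofu only: max(1109/215, 51/13) = 5.158 servings → $6.45.
eggs + tempeh with both targets exact would need a negative amount; discard.
eggs + chickpeas with both tight: 5.742 servings and 1.655 servings → $4.93.
eggs + tofu with both targets exact would need a negative amount; discard.
tempeh + chickpeas with both tight: 2.691 servings and 0.5246 servings → $4.11.
tempeh + tofu: the both-tight solution has a negative serving — not a feasible corner.
chickpeas + tofu with both tight: 1.487 servings and 2.78 servings → $4.81.
The minimum over all feasible corners is $4.11.

$4.11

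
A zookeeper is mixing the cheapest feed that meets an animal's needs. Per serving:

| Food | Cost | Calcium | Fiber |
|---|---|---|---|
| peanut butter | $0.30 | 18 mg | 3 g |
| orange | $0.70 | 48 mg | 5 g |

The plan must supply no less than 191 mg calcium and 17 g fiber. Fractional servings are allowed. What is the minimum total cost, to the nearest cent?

$2.79

Check every corner: each single food scaled to meet both minima, and each pair solved so both constraints bind.
peanut butter only: max(191/18, 17/3) = 10.61 servings → $3.18.
orange only: max(191/48, 17/5) = 3.979 servings → $2.79.
peanut butter + orange with both targets exact would need a negative amount; discard.
The minimum over all feasible corners is $2.79.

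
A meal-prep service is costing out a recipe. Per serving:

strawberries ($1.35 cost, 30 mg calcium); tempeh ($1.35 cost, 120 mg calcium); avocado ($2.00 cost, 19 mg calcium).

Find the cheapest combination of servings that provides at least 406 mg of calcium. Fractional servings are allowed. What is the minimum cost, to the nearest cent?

$4.57

Cost per mg of calcium: tempeh $0.0112, strawberries $0.0450, avocado $0.1053.
With no serving limits, use only tempeh: 406 mg / 120 mg = 3.383 servings × $1.35 = $4.57.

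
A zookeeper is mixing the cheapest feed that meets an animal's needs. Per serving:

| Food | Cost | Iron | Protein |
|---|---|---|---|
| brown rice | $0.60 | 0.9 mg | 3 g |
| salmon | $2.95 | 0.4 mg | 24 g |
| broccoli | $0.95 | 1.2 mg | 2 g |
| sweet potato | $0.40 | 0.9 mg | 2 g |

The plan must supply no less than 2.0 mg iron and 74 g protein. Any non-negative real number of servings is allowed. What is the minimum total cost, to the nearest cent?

$9.23

Compare the cost at each extreme point of the feasible region.
brown rice only: max(2.0/0.9, 74/3) = 24.67 servings → $14.80.
salmon only: max(2.0/0.4, 74/24) = 5 servings → $14.75.
broccoli only: max(2.0/1.2, 74/2) = 37 servings → $35.15.
sweet potato only: max(2.0/0.9, 74/2) = 37 servings → $14.80.
brown rice + salmon with both tight: 0.902 servings and 2.971 servings → $9.30.
brown rice + broccoli with both targets exact would need a negative amount; discard.
brown rice + sweet potato: the both-tight solution has a negative serving — not a feasible corner.
salmon + broccoli with both tight: 3.029 servings and 0.6571 servings → $9.56.
salmon + sweet potato with both tight: 3.01 servings and 0.8846 servings → $9.23.
broccoli + sweet potato with both targets exact would need a negative amount; discard.
So the least-cost plan costs $9.23.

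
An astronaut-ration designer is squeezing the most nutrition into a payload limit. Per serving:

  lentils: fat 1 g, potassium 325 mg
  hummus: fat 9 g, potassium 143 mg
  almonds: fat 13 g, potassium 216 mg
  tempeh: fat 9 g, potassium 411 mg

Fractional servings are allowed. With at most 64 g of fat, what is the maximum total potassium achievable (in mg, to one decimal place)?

Potassium per g fat: lentils 325, tempeh 45.67, almonds 16.62, hummus 15.89.
With no serving limits, spend the whole fat allowance on lentils: 64 g / 1 g × 325 mg = 20800.0 mg.

20800.0 mg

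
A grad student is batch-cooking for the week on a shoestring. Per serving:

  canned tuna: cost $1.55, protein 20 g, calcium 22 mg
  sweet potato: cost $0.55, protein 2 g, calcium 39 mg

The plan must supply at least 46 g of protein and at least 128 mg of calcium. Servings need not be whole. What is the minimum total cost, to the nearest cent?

$4.40

canned tuna only: max(46/20, 128/22) = 5.818 servings → $9.02.
sweet potato only: max(46/2, 128/39) = 23 servings → $12.65.
canned tuna + sweet potato with both tight: 2.09 servings and 2.103 servings → $4.40.
So the least-cost plan costs $4.40.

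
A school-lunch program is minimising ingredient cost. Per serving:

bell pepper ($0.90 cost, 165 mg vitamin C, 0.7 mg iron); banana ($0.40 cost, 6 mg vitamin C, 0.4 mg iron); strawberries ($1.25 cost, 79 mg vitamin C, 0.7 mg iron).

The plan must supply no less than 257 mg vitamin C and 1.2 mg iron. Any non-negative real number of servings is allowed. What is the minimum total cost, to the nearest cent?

$1.51

For a min-cost LP with two ≥-constraints, a basic feasible solution has at most two positive variables.
bell pepper only: max(257/165, 1.2/0.7) = 1.714 servings → $1.54.
banana only: max(257/6, 1.2/0.4) = 42.83 servings → $17.13.
strawberries only: max(257/79, 1.2/0.7) = 3.253 servings → $4.07.
bell pepper + banana with both tight: 1.547 servings and 0.2929 servings → $1.51.
bell pepper + strawberries with both tight: 1.414 servings and 0.3007 servings → $1.65.
banana + strawberries: the both-tight solution has a negative serving — not a feasible corner.
So the least-cost plan costs $1.51.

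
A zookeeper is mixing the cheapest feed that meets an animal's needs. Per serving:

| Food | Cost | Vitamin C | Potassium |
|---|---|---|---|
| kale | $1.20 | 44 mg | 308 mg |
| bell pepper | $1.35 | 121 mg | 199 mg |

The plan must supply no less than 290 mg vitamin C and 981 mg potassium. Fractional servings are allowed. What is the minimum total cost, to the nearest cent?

For a min-cost LP with two ≥-constraints, a basic feasible solution has at most two positive variables.
kale only: max(290/44, 981/308) = 6.591 servings → $7.91.
bell pepper only: max(290/121, 981/199) = 4.93 servings → $6.66.
kale + bell pepper with both tight: 2.139 servings and 1.619 servings → $4.75.
So the least-cost plan costs $4.75.

$4.75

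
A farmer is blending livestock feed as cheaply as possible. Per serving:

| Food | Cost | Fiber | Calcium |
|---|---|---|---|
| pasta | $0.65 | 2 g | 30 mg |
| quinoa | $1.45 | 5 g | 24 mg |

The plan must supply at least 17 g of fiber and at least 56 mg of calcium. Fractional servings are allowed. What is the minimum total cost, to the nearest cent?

$4.93

For a min-cost LP with two ≥-constraints, a basic feasible solution has at most two positive variables.
pasta only: max(17/2, 56/30) = 8.5 servings → $5.53.
quinoa only: max(17/5, 56/24) = 3.4 servings → $4.93.
pasta + quinoa with both targets exact would need a negative amount; discard.
The minimum over all feasible corners is $4.93.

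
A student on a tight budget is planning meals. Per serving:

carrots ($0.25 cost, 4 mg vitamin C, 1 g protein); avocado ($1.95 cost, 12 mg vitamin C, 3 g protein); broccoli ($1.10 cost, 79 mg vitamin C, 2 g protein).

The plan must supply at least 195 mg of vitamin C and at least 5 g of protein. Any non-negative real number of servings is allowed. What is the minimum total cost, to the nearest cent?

$2.73

At the optimum either one food covers both requirements or two foods hit both targets exactly; no other combination can be cheaper.
carrots only: max(195/4, 5/1) = 48.75 servings → $12.19.
avocado only: max(195/12, 5/3) = 16.25 servings → $31.69.
broccoli only: max(195/79, 5/2) = 2.5 servings → $2.75.
carrots + avocado (both tight): parallel constraints — no distinct corner.
carrots + broccoli with both tight: 0.07042 servings and 2.465 servings → $2.73.
avocado + broccoli with both tight: 0.02347 servings and 2.465 servings → $2.76.
So the least-cost plan costs $2.73.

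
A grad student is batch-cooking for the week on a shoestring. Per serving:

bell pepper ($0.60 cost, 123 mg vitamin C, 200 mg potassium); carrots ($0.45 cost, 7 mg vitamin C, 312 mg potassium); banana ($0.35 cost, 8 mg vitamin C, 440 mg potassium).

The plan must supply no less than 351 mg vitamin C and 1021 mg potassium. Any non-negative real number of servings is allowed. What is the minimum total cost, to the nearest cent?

$2.04

For a min-cost LP with two ≥-constraints, a basic feasible solution has at most two positive variables.
bell pepper only: max(351/123, 1021/200) = 5.105 servings → $3.06.
carrots only: max(351/7, 1021/312) = 50.14 servings → $22.56.
banana only: max(351/8, 1021/440) = 43.88 servings → $15.36.
bell pepper + carrots with both tight: 2.768 servings and 1.498 servings → $2.34.
bell pepper + banana with both tight: 2.785 servings and 1.055 servings → $2.04.
carrots + banana with both targets exact would need a negative amount; discard.
Cheapest feasible corner: $2.04.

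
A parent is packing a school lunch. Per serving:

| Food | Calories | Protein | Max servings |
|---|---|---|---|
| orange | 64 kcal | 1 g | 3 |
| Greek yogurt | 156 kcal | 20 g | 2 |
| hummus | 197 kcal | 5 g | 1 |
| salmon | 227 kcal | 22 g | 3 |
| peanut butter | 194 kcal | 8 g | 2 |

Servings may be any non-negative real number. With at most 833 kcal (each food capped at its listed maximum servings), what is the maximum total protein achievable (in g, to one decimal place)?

Protein per kcal: Greek yogurt 0.1282, salmon 0.09692, peanut butter 0.04124, hummus 0.02538, orange 0.01562.
Take 2 servings of Greek yogurt: uses 312 kcal, +40.0 g protein (running total 40.0 g).
Take 2.295 servings of salmon: uses 521 kcal, +50.5 g protein (running total 90.5 g).
Filling greedily by protein-per-kcal is optimal for one linear limit, giving 90.5 g.

90.5 g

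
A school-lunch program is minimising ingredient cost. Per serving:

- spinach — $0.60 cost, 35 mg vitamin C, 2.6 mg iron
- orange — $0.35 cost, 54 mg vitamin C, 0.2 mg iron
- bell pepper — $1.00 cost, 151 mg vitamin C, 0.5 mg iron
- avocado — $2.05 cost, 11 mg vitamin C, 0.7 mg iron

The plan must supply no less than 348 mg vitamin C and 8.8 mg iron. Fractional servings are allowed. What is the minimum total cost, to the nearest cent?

The cheapest plan sits at a corner of the feasible region — with two constraints it uses at most two foods.
spinach only: max(348/35, 8.8/2.6) = 9.943 servings → $5.97.
orange only: max(348/54, 8.8/0.2) = 44 servings → $15.40.
bell pepper only: max(348/151, 8.8/0.5) = 17.6 servings → $17.60.
avocado only: max(348/11, 8.8/0.7) = 31.64 servings → $64.85.
spinach + orange with both tight: 3.04 servings and 4.474 servings → $3.39.
spinach + bell pepper with both tight: 3.079 servings and 1.591 servings → $3.44.
spinach + avocado: intersection lies outside the first quadrant.
orange + bell pepper: the both-tight solution has a negative serving — not a feasible corner.
orange + avocado with both tight: 4.124 servings and 11.39 servings → $24.80.
bell pepper + avocado with both tight: 1.465 servings and 11.52 servings → $25.09.
The minimum over all feasible corners is $3.39.

$3.39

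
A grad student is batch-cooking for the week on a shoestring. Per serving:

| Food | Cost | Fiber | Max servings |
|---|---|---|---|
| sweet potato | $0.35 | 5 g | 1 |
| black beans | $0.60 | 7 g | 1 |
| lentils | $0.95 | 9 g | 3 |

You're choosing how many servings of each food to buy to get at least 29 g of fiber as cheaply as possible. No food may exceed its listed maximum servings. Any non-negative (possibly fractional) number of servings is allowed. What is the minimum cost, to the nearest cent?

$2.74

Cost per g of fiber: sweet potato $0.0700, black beans $0.0857, lentils $0.1056.
Take 1 serving of sweet potato: +5.0 g fiber for $0.35 (total $0.35, still need 24.0 g).
Take 1 serving of black beans: +7.0 g fiber for $0.60 (total $0.95, still need 17.0 g).
Take 1.889 servings of lentils: +17.0 g fiber for $1.79 (total $2.74, still need 0.0 g).
Greedy by cheapest-per-g is optimal for a single linear constraint, so the minimum cost is $2.74.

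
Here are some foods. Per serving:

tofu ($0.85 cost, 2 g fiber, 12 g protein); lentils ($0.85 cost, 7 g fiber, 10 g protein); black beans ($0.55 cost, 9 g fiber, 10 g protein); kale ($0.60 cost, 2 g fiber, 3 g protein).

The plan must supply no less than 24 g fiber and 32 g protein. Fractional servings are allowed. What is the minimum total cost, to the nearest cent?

Check every corner: each single food scaled to meet both minima, and each pair solved so both constraints bind.
tofu only: max(24/2, 32/12) = 12 servings → $10.20.
lentils only: max(24/7, 32/10) = 3.429 servings → $2.91.
black beans only: max(24/9, 32/10) = 3.2 servings → $1.76.
kale only: max(24/2, 32/3) = 12 servings → $7.20.
tofu + lentils: the both-tight solution has a negative serving — not a feasible corner.
tofu + black beans with both tight: 0.5455 servings and 2.545 servings → $1.86.
tofu + kale: the both-tight solution has a negative serving — not a feasible corner.
lentils + black beans with both tight: 2.4 servings and 0.8 servings → $2.48.
lentils + kale: the both-tight solution has a negative serving — not a feasible corner.
black beans + kale with both tight: 1.143 servings and 6.857 servings → $4.74.
The minimum over all feasible corners is $1.76.

$1.76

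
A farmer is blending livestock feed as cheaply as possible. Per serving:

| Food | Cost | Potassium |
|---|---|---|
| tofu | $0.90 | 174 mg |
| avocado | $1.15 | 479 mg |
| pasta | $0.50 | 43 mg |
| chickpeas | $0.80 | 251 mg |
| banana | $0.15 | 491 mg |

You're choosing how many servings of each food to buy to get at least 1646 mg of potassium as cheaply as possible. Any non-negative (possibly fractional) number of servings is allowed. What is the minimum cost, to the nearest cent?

Cost per mg of potassium: banana $0.0003, avocado $0.0024, chickpeas $0.0032, tofu $0.0052, pasta $0.0116.
With no serving limits, use only banana: 1646 mg / 491 mg = 3.352 servings × $0.15 = $0.50.

$0.50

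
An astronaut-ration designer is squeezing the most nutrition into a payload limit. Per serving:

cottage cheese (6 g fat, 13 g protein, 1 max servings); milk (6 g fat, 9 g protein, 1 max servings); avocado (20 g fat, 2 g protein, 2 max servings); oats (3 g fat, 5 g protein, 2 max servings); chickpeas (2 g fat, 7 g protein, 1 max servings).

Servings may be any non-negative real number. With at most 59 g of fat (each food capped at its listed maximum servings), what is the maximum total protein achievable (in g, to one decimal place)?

42.9 g

Protein per g fat: chickpeas 3.5, cottage cheese 2.167, oats 1.667, milk 1.5, avocado 0.1.
Take 1 serving of chickpeas: uses 2 g fat, +7.0 g protein (running total 7.0 g).
Take 1 serving of cottage cheese: uses 6 g fat, +13.0 g protein (running total 20.0 g).
Take 2 servings of oats: uses 6 g fat, +10.0 g protein (running total 30.0 g).
Take 1 serving of milk: uses 6 g fat, +9.0 g protein (running total 39.0 g).
Take 1.95 servings of avocado: uses 39 g fat, +3.9 g protein (running total 42.9 g).
Filling greedily by protein-per-g fat is optimal for one linear limit, giving 42.9 g.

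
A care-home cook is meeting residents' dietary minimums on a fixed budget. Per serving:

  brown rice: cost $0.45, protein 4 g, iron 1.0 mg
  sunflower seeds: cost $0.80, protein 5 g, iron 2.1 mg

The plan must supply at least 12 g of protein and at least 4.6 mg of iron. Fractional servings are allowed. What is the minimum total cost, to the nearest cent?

$1.80

For a min-cost LP with two ≥-constraints, a basic feasible solution has at most two positive variables.
brown rice only: max(12/4, 4.6/1.0) = 4.6 servings → $2.07.
sunflower seeds only: max(12/5, 4.6/2.1) = 2.4 servings → $1.92.
brown rice + sunflower seeds with both tight: 0.6471 servings and 1.882 servings → $1.80.
So the least-cost plan costs $1.80.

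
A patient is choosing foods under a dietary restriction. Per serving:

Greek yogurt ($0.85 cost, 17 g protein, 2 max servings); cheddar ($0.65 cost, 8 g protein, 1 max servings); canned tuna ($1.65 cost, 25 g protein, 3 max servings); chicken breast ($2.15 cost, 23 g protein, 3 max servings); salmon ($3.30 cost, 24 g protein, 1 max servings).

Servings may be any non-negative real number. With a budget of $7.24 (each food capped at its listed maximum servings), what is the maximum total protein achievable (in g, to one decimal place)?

Protein per dollar: Greek yogurt 20, canned tuna 15.15, cheddar 12.31, chicken breast 10.7, salmon 7.273.
Take 2 servings of Greek yogurt: spends $1.70, +34.0 g protein (running total 34.0 g).
Take 3 servings of canned tuna: spends $4.95, +75.0 g protein (running total 109.0 g).
Take 0.9077 servings of cheddar: spends $0.59, +7.3 g protein (running total 116.3 g).
Greedy by best ratio exhausts the cost allowance optimally: 116.3 g.

116.3 g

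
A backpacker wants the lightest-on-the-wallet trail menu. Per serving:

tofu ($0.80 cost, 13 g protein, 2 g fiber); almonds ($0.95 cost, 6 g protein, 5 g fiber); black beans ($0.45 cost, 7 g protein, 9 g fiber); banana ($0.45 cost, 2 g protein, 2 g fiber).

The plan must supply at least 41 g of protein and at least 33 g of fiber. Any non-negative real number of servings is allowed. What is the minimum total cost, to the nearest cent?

Two binding constraints pin down two serving amounts, so the optimal mix uses at most two foods. The candidates are each food alone (scaled to the tighter of protein/fiber) and each pair with both constraints tight.
tofu only: max(41/13, 33/2) = 16.5 servings → $13.20.
almonds only: max(41/6, 33/5) = 6.833 servings → $6.49.
black beans only: max(41/7, 33/9) = 5.857 servings → $2.64.
banana only: max(41/2, 33/2) = 20.5 servings → $9.22.
tofu + almonds with both tight: 0.1321 servings and 6.547 servings → $6.33.
tofu + black beans with both tight: 1.34 servings and 3.369 servings → $2.59.
tofu + banana with both tight: 0.7273 servings and 15.77 servings → $7.68.
almonds + black beans: intersection lies outside the first quadrant.
almonds + banana with both targets exact would need a negative amount; discard.
black beans + banana: intersection lies outside the first quadrant.
The minimum over all feasible corners is $2.59.

$2.59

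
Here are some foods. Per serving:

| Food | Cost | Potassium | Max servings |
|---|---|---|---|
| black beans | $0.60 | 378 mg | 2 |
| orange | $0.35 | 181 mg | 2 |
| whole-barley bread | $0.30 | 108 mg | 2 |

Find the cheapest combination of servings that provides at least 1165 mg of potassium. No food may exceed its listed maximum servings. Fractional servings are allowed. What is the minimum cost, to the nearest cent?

$2.03

Cost per mg of potassium: black beans $0.0016, orange $0.0019, whole-barley bread $0.0028.
Take 2 servings of black beans: +756.0 mg potassium for $1.20 (total $1.20, still need 409.0 mg).
Take 2 servings of orange: +362.0 mg potassium for $0.70 (total $1.90, still need 47.0 mg).
Take 0.4352 servings of whole-barley bread: +47.0 mg potassium for $0.13 (total $2.03, still need 0.0 mg).
Filling from the cheapest source first is optimal under one linear minimum: $2.03.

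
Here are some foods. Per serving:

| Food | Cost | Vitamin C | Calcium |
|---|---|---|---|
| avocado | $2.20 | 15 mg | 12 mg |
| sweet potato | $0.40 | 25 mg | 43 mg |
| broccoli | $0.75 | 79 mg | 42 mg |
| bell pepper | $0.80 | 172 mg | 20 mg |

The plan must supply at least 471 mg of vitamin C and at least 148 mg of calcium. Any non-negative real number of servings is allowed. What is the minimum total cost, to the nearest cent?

$2.85

Compare the cost at each extreme point of the feasible region.
avocado only: max(471/15, 148/12) = 31.4 servings → $69.08.
sweet potato only: max(471/25, 148/43) = 18.84 servings → $7.54.
broccoli only: max(471/79, 148/42) = 5.962 servings → $4.47.
bell pepper only: max(471/172, 148/20) = 7.4 servings → $5.92.
avocado + sweet potato with both targets exact would need a negative amount; discard.
avocado + broccoli with both targets exact would need a negative amount; discard.
avocado + bell pepper with both tight: 9.091 servings and 1.946 servings → $21.56.
sweet potato + broccoli with both targets exact would need a negative amount; discard.
sweet potato + bell pepper with both tight: 2.325 servings and 2.4 servings → $2.85.
broccoli + bell pepper with both tight: 2.841 servings and 1.433 servings → $3.28.
Cheapest feasible corner: $2.85.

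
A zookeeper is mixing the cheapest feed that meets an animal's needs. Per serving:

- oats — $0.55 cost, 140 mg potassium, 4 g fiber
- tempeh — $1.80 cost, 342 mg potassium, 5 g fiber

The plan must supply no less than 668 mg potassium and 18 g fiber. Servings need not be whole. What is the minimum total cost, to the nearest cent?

This is a tiny linear program; its minimum lies at a vertex of the feasible set. List the vertices and price them.
oats only: max(668/140, 18/4) = 4.771 servings → $2.62.
tempeh only: max(668/342, 18/5) = 3.6 servings → $6.48.
oats + tempeh with both tight: 4.216 servings and 0.2275 servings → $2.73.
The minimum over all feasible corners is $2.62.

$2.62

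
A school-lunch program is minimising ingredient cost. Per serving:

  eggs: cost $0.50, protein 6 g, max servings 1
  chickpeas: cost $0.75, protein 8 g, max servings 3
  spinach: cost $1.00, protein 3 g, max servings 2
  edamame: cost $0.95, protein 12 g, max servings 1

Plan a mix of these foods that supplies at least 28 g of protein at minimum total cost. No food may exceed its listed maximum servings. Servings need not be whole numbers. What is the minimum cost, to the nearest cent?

$2.39

Cost per g of protein: edamame $0.0792, eggs $0.0833, chickpeas $0.0938, spinach $0.3333.
Take 1 serving of edamame: +12.0 g protein for $0.95 (total $0.95, still need 16.0 g).
Take 1 serving of eggs: +6.0 g protein for $0.50 (total $1.45, still need 10.0 g).
Take 1.25 servings of chickpeas: +10.0 g protein for $0.94 (total $2.39, still need 0.0 g).
Greedy by cheapest-per-g is optimal for a single linear constraint, so the minimum cost is $2.39.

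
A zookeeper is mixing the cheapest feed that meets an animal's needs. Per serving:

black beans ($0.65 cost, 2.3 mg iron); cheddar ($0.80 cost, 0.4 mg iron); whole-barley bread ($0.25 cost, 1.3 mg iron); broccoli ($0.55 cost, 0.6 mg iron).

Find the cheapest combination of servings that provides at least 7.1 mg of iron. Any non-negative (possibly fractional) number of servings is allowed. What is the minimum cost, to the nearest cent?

$1.37

Cost per mg of iron: whole-barley bread $0.1923, black beans $0.2826, broccoli $0.9167, cheddar $2.0000.
With no serving limits, use only whole-barley bread: 7.1 mg / 1.3 mg = 5.462 servings × $0.25 = $1.37.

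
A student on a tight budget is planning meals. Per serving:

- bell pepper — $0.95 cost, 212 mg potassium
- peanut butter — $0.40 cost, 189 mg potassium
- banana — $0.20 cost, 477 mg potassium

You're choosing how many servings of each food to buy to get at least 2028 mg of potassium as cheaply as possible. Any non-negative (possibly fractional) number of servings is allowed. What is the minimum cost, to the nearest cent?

$0.85

Cost per mg of potassium: banana $0.0004, peanut butter $0.0021, bell pepper $0.0045.
With no serving limits, use only banana: 2028 mg / 477 mg = 4.252 servings × $0.20 = $0.85.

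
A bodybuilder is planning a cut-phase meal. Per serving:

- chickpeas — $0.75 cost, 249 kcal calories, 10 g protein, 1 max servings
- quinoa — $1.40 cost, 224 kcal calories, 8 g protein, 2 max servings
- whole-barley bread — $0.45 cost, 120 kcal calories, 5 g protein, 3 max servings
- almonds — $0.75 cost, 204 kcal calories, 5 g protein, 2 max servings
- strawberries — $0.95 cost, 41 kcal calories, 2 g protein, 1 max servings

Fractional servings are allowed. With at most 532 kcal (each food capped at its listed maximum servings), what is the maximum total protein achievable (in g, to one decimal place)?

22.3 g

Protein per kcal: strawberries 0.04878, whole-barley bread 0.04167, chickpeas 0.04016, quinoa 0.03571, almonds 0.02451.
Take 1 serving of strawberries: uses 41 kcal, +2.0 g protein (running total 2.0 g).
Take 3 servings of whole-barley bread: uses 360 kcal, +15.0 g protein (running total 17.0 g).
Take 0.5261 servings of chickpeas: uses 131 kcal, +5.3 g protein (running total 22.3 g).
Greedy by best ratio exhausts the calories allowance optimally: 22.3 g.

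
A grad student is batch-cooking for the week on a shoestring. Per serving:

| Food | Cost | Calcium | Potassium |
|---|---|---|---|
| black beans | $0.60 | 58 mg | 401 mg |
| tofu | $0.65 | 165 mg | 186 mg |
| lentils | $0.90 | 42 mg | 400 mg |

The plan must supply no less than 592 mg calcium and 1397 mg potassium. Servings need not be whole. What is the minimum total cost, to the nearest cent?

$3.14

Check every corner: each single food scaled to meet both minima, and each pair solved so both constraints bind.
black beans only: max(592/58, 1397/401) = 10.21 servings → $6.12.
tofu only: max(592/165, 1397/186) = 7.511 servings → $4.88.
lentils only: max(592/42, 1397/400) = 14.1 servings → $12.69.
black beans + tofu with both tight: 2.174 servings and 2.824 servings → $3.14.
black beans + lentils with both targets exact would need a negative amount; discard.
tofu + lentils with both tight: 3.061 servings and 2.069 servings → $3.85.
The minimum over all feasible corners is $3.14.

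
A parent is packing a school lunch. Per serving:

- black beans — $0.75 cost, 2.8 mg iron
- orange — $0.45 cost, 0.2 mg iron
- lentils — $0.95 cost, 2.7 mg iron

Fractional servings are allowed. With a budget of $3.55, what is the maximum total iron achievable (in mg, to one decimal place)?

Iron per dollar: black beans 3.733, lentils 2.842, orange 0.4444.
With no serving limits, spend the whole cost allowance on black beans: $3.55 / $0.75 × 2.8 mg = 13.3 mg.

13.3 mg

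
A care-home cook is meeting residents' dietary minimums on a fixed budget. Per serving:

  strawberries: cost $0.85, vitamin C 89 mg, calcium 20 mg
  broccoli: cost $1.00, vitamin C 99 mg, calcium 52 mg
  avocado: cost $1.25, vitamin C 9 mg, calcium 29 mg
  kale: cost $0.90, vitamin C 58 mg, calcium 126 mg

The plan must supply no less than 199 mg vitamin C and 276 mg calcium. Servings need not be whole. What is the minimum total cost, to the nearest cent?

$2.57

Two binding constraints pin down two serving amounts, so the optimal mix uses at most two foods. The candidates are each food alone (scaled to the tighter of vitamin C/calcium) and each pair with both constraints tight.
strawberries only: max(199/89, 276/20) = 13.8 servings → $11.73.
broccoli only: max(199/99, 276/52) = 5.308 servings → $5.31.
avocado only: max(199/9, 276/29) = 22.11 servings → $27.64.
kale only: max(199/58, 276/126) = 3.431 servings → $3.09.
strawberries + broccoli with both targets exact would need a negative amount; discard.
strawberries + avocado with both tight: 1.369 servings and 8.573 servings → $11.88.
strawberries + kale with both tight: 0.9017 servings and 2.047 servings → $2.61.
broccoli + avocado with both tight: 1.368 servings and 7.065 servings → $10.20.
broccoli + kale with both tight: 0.9586 servings and 1.795 servings → $2.57.
avocado + kale with both targets exact would need a negative amount; discard.
Cheapest feasible corner: $2.57.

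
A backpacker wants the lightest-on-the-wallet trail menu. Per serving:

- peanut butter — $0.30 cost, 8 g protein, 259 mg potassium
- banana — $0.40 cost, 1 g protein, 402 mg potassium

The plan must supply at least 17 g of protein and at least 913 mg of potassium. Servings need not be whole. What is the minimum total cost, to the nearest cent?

$0.99

peanut butter only: max(17/8, 913/259) = 3.525 servings → $1.06.
banana only: max(17/1, 913/402) = 17 servings → $6.80.
peanut butter + banana with both tight: 2.002 servings and 0.9811 servings → $0.99.
The minimum over all feasible corners is $0.99.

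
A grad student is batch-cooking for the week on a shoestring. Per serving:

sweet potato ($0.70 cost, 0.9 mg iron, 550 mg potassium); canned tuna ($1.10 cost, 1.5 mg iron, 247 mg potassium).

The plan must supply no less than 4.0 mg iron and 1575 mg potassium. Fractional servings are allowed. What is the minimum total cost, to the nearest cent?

sweet potato only: max(4.0/0.9, 1575/550) = 4.444 servings → $3.11.
canned tuna only: max(4.0/1.5, 1575/247) = 6.377 servings → $7.01.
sweet potato + canned tuna with both tight: 2.281 servings and 1.298 servings → $3.02.
So the least-cost plan costs $3.02.

$3.02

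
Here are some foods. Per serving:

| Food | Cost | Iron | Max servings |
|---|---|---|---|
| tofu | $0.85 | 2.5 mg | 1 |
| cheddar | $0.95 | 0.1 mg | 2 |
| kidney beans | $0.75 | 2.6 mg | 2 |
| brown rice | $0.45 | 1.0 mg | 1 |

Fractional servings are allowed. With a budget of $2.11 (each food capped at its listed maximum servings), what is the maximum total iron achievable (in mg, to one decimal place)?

7.0 mg

Iron per dollar: kidney beans 3.467, tofu 2.941, brown rice 2.222, cheddar 0.1053.
Take 2 servings of kidney beans: spends $1.50, +5.2 mg iron (running total 5.2 mg).
Take 0.7176 servings of tofu: spends $0.61, +1.8 mg iron (running total 7.0 mg).
Filling greedily by iron-per-dollar is optimal for one linear limit, giving 7.0 mg.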